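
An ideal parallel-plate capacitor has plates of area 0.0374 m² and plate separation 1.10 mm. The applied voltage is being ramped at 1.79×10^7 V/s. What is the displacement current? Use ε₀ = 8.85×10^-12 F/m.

5.39×10^-3 A

The field between the plates is E = V/d, so dE/dt = (1.79×10^7)/(1.10×10^-3 m) = 1.627×10^10 V/(m·s).
I_d = ε₀ A (dE/dt) = (8.85×10^-12)(0.0374)(1.627×10^10) = 5.39×10^-3 A.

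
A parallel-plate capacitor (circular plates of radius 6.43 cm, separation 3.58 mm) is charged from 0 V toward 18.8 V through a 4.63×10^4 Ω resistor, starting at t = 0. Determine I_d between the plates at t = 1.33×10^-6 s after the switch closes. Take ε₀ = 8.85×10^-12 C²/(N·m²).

With C = ε₀A/d = (8.85×10^-12)(0.01299)/(3.58×10^-3) = 3.211×10^-11 F, the time constant is τ = RC = 1.487×10^-6 s, so t/τ = 0.8944 and e^(−t/τ) = 0.4089.
I_d = I_cond = (V₀/R) e^(−t/τ) = (4.060×10^-4)(0.4089) = 1.66×10^-4 A.

1.66×10^-4 A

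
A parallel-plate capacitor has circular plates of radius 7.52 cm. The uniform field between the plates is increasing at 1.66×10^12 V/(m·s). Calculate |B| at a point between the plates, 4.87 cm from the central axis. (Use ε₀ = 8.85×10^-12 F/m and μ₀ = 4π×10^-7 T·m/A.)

I_d = ε₀ dΦ_E/dt = ε₀ πR² (dE/dt) = (8.85×10^-12)(0.01777)(1.66×10^12) = 0.2611 A through the full plate area.
For r < R the Ampère–Maxwell law gives B(2πr) = μ₀ I_d (r²/R²), so B = μ₀ I_d r/(2πR²) = (4π×10^-7)(0.2611)(0.0487)/(2π·0.0752²) = 4.50×10^-7 T.

4.50×10^-7 T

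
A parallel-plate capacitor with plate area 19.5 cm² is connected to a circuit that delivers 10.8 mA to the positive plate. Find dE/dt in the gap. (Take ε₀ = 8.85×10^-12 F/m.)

Charge continuity gives I_d = I = 0.0108 A between the plates.
Since I_d = ε₀ A dE/dt, dE/dt = I_d/(ε₀A) = (0.0108)/((8.85×10^-12)(1.95×10^-3)) = 6.26×10^11 V/(m·s).

6.26×10^11 V/(m·s)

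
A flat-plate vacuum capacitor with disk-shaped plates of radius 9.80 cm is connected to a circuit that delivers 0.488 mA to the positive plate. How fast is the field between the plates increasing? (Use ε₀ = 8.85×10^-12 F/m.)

The displacement current between the plates equals the conduction current, I_d = 0.488 mA.
Inverting I_d = ε₀ A dE/dt gives dE/dt = 4.88×10^-4 / (8.85×10^-12 · 0.03017) = 1.83×10^9 V/(m·s).

1.83×10^9 V/(m·s)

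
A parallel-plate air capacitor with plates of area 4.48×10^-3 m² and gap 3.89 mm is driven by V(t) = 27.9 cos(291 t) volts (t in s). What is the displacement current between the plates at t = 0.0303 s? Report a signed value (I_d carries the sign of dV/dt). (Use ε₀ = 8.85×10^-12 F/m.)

-4.72×10^-8 A

dV/dt = (27.9)(291)·−sin(8.8173) = -4634 V/s.
I_d = C dV/dt with C = ε₀A/d = (8.85×10^-12)(4.48×10^-3)/(3.89×10^-3) = 1.019×10^-11 F, so I_d = (1.019×10^-11)(-4634) = -4.72×10^-8 A.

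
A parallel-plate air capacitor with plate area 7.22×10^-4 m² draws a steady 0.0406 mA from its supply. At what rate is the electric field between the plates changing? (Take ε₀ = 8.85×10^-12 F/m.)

Charge continuity gives I_d = I = 4.06×10^-5 A between the plates.
Since I_d = ε₀ A dE/dt, dE/dt = I_d/(ε₀A) = (4.06×10^-5)/((8.85×10^-12)(7.22×10^-4)) = 6.35×10^9 V/(m·s).

6.35×10^9 V/(m·s)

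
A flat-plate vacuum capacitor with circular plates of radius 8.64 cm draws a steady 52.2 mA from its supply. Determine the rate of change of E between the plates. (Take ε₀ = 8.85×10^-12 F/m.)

By continuity, I_d in the gap equals the 52.2 mA flowing in the wire.
Since I_d = ε₀ A dE/dt, dE/dt = I_d/(ε₀A) = (0.0522)/((8.85×10^-12)(0.02345)) = 2.52×10^11 V/(m·s).

2.52×10^11 V/(m·s)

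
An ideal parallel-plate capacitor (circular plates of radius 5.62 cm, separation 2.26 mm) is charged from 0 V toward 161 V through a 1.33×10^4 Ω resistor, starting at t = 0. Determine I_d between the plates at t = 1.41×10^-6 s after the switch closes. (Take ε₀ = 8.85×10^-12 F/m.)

C = ε₀A/d = (8.85×10^-12)(9.923×10^-3)/(2.26×10^-3) = 3.886×10^-11 F, so τ = RC = 5.168×10^-7 s.
The conduction current is I(t) = (V₀/R) e^(−t/τ), and the displacement current between the plates equals it.
t/τ = 2.728; I_d = (161/1.33×10^4) · e^(−2.728) = (0.01211)(0.06535) = 7.91×10^-4 A.

7.91×10^-4 A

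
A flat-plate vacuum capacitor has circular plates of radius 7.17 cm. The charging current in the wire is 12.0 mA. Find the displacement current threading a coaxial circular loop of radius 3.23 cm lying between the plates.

2.44×10^-3 A

No conduction current crosses the gap, so I_d there equals the 0.0120 A in the leads.
The field is uniform, so I_d,enc = I_d (r/R)² = (0.0120)(3.23/7.17)² = 2.44×10^-3 A.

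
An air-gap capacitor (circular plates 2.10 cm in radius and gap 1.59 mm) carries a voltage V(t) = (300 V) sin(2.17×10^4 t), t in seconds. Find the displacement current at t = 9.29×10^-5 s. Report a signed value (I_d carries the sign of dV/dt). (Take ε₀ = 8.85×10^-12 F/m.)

-2.16×10^-5 A

C = ε₀A/d = (8.85×10^-12)(1.385×10^-3)/(1.59×10^-3) = 7.709×10^-12 F. dV/dt = V₀ω·cos(ωt); at ωt = 2.01593 rad this factor is -0.4306.
I_d = C dV/dt = (7.709×10^-12)(300)(2.17×10^4)(-0.4306) = -2.16×10^-5 A.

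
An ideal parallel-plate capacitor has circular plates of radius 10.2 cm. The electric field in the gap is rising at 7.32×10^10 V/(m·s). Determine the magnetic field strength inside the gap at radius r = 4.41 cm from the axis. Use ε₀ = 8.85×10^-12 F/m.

Through the whole plate area (πR² = 0.03269 m²), I_d = ε₀ πR² dE/dt = 0.02118 A.
∮B·dl = μ₀ I_d,enc with I_d,enc = I_d r²/R² = 3.959×10^-3 A; so B = μ₀ I_d,enc/(2πr) = 1.80×10^-8 T.

1.80×10^-8 T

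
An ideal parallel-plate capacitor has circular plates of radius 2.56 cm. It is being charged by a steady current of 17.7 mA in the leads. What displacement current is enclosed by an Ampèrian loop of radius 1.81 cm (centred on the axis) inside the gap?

No conduction current crosses the gap, so I_d there equals the 0.0177 A in the leads.
The field is uniform, so I_d,enc = I_d (r/R)² = (0.0177)(1.81/2.56)² = 8.85×10^-3 A.

8.85×10^-3 A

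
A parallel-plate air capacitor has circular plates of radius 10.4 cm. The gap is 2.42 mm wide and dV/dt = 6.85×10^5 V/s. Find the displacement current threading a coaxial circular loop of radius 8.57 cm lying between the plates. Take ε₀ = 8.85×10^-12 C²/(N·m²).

I_d = C dV/dt with C = ε₀πR²/d = 1.243×10^-10 F, so I_d = (1.243×10^-10)(6.85×10^5) = 8.515×10^-5 A.
Through an area πr² the displacement current is I_d·(πr²/πR²) = I_d (r/R)² = 5.78×10^-5 A.

5.78×10^-5 A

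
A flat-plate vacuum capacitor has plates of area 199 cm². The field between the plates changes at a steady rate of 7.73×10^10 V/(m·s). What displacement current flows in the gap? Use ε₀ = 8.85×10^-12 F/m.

With a uniform field, Φ_E = EA, so I_d = ε₀ A dE/dt = 0.0136 A.

0.0136 A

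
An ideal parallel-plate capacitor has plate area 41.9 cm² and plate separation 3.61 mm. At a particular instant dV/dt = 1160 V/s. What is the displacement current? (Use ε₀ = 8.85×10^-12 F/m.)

1.19×10^-8 A

The field between the plates is E = V/d, so dE/dt = (1160)/(3.61×10^-3 m) = 3.213×10^5 V/(m·s).
I_d = ε₀ A (dE/dt) = (8.85×10^-12)(4.19×10^-3)(3.213×10^5) = 1.19×10^-8 A.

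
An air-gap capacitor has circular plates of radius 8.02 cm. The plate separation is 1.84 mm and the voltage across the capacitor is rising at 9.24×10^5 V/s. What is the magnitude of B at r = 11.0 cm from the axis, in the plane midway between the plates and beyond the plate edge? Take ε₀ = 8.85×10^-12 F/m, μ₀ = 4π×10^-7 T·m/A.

1.63×10^-10 T

With E = V/d, dE/dt = 5.022×10^8 V/(m·s) and πR² = 0.02021 m², giving I_d = ε₀ πR² dE/dt = 8.982×10^-5 A.
For r ≥ R the full I_d is enclosed: B = μ₀ I_d/(2πr) = (4π×10^-7)(8.982×10^-5)/(2π·0.110) = 1.63×10^-10 T.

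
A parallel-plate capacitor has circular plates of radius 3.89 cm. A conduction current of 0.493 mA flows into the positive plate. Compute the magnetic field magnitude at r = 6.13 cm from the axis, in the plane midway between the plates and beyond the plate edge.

Between the plates the displacement current equals the wire current: I_d = 0.493 mA = 4.93×10^-4 A.
With r > R the enclosed displacement current is the full I_d; B = μ₀ I_d / (2πr) = 1.61×10^-9 T.

1.61×10^-9 T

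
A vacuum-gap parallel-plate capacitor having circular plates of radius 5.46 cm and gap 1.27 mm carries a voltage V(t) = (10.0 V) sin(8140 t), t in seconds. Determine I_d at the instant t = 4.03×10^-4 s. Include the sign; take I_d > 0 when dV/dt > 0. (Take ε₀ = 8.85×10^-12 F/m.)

dV/dt = (10.0)(8140)·cos(3.28042) = -8.062×10^4 V/s.
I_d = C dV/dt with C = ε₀A/d = (8.85×10^-12)(9.366×10^-3)/(1.27×10^-3) = 6.527×10^-11 F, so I_d = (6.527×10^-11)(-8.062×10^4) = -5.26×10^-6 A.

-5.26×10^-6 A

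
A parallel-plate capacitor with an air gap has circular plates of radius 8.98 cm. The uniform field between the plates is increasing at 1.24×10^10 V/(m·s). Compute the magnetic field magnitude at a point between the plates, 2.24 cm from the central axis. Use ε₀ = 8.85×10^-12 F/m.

1.54×10^-9 T

Through the whole plate area (πR² = 0.02533 m²), I_d = ε₀ πR² dE/dt = 2.780×10^-3 A.
∮B·dl = μ₀ I_d,enc with I_d,enc = I_d r²/R² = 1.730×10^-4 A; so B = μ₀ I_d,enc/(2πr) = 1.54×10^-9 T.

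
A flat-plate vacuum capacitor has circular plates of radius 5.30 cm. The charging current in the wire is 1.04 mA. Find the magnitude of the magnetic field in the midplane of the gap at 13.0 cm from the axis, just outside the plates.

No conduction current crosses the gap, so I_d there equals the 1.04×10^-3 A in the leads.
For r ≥ R the full I_d is enclosed: B = μ₀ I_d/(2πr) = (4π×10^-7)(1.04×10^-3)/(2π·0.130) = 1.60×10^-9 T.

1.60×10^-9 T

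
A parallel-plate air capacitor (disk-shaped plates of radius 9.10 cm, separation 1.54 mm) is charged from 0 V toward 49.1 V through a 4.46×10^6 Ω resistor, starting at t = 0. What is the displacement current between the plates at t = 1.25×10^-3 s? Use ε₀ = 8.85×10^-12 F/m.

With C = ε₀A/d = (8.85×10^-12)(0.02602)/(1.54×10^-3) = 1.495×10^-10 F, the time constant is τ = RC = 6.668×10^-4 s, so t/τ = 1.875 and e^(−t/τ) = 0.1534.
I_d = I_cond = (V₀/R) e^(−t/τ) = (1.101×10^-5)(0.1534) = 1.69×10^-6 A.

1.69×10^-6 A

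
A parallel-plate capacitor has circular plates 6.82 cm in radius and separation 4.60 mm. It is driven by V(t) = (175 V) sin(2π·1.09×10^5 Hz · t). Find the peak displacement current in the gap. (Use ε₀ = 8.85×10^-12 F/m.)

3.37×10^-3 A

(dE/dt)_max = V₀ω/d = 2.606×10^10 V/(m·s); ω = 2πf = 6.849×10^5 rad/s.
I_d,max = ε₀ A (dE/dt)_max = (8.85×10^-12)(0.01461)(2.606×10^10) = 3.37×10^-3 A.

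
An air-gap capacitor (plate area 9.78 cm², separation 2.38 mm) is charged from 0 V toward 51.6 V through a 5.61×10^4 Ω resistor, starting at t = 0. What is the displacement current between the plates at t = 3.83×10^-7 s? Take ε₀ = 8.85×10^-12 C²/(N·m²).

1.41×10^-4 A

With C = ε₀A/d = (8.85×10^-12)(9.78×10^-4)/(2.38×10^-3) = 3.637×10^-12 F, the time constant is τ = RC = 2.040×10^-7 s, so t/τ = 1.877 and e^(−t/τ) = 0.1530.
I_d = I_cond = (V₀/R) e^(−t/τ) = (9.198×10^-4)(0.1530) = 1.41×10^-4 A.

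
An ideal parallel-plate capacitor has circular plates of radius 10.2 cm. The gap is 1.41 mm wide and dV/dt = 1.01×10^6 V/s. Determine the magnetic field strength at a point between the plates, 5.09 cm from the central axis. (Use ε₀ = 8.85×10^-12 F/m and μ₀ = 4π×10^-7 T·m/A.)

dE/dt = (dV/dt)/d = 7.163×10^8 V/(m·s); I_d = ε₀(πR²)(dE/dt) = (8.85×10^-12)(0.03269)(7.163×10^8) = 2.072×10^-4 A.
An Ampèrian loop of radius r encloses a fraction (r/R)² of I_d. Then B·2πr = μ₀ I_d (r/R)², giving B = μ₀ I_d r/(2πR²) = 2.03×10^-10 T.

2.03×10^-10 T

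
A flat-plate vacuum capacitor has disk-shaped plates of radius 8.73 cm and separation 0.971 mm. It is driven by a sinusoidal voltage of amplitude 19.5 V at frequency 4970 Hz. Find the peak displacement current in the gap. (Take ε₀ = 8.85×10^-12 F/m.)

1.33×10^-4 A

The displacement current equals the conduction current C dV/dt, which peaks at C V₀ ω.
With C = ε₀A/d = (8.85×10^-12)(0.02394)/(9.71×10^-4) = 2.182×10^-10 F and ω = 2πf = 3.123×10^4 rad/s, I_d,max = (2.182×10^-10)(19.5)(3.123×10^4) = 1.33×10^-4 A.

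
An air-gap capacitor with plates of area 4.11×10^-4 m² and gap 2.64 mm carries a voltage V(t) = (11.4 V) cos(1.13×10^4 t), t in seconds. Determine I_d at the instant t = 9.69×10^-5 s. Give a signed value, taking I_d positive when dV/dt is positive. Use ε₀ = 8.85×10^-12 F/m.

-1.58×10^-7 A

dE/dt = (V₀ω/d)·−sin(ωt) with ωt = 1.09497 rad: (11.4)(1.13×10^4)(-0.8889)/(2.64×10^-3) = -4.337×10^7 V/(m·s).
I_d = ε₀ A dE/dt = (8.85×10^-12)(4.11×10^-4)(-4.337×10^7) = -1.58×10^-7 A.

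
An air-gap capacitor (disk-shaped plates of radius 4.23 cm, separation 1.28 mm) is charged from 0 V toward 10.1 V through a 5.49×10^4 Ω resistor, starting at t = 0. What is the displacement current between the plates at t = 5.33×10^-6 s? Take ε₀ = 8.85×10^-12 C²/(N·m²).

C = ε₀A/d = (8.85×10^-12)(5.621×10^-3)/(1.28×10^-3) = 3.886×10^-11 F and τ = RC = 2.133×10^-6 s. I_d in the gap equals the RC charging current.
I_d(t) = (V₀/R) e^(−t/τ) = 1.840×10^-4 · e^(−2.499) = 1.51×10^-5 A.

1.51×10^-5 A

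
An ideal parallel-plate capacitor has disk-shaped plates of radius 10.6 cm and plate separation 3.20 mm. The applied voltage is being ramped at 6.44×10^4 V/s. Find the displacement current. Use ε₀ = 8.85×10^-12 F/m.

C = ε₀A/d = (8.85×10^-12)(0.03530)/(3.20×10^-3) = 9.763×10^-11 F.
I_d = C dV/dt = (9.763×10^-11)(6.44×10^4) = 6.29×10^-6 A.

6.29×10^-6 A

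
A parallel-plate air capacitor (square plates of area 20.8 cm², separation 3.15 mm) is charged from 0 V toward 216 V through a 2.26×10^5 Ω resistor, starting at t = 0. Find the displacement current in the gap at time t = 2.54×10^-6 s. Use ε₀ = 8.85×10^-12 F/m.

C = ε₀A/d = (8.85×10^-12)(2.08×10^-3)/(3.15×10^-3) = 5.844×10^-12 F and τ = RC = 1.321×10^-6 s. I_d in the gap equals the RC charging current.
I_d(t) = (V₀/R) e^(−t/τ) = 9.558×10^-4 · e^(−1.923) = 1.40×10^-4 A.

1.40×10^-4 A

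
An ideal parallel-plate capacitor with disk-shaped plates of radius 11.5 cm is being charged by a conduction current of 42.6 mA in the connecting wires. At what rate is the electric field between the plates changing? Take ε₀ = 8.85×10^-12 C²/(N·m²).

1.16×10^11 V/(m·s)

The displacement current between the plates equals the conduction current, I_d = 42.6 mA.
Inverting I_d = ε₀ A dE/dt gives dE/dt = 0.0426 / (8.85×10^-12 · 0.04155) = 1.16×10^11 V/(m·s).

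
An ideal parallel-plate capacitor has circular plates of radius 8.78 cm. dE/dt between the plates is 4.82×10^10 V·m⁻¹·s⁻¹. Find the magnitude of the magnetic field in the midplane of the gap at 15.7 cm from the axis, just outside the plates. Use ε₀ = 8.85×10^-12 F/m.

1.32×10^-8 T

Total displacement current: I_d = ε₀(πR²)(dE/dt) = (8.85×10^-12)(0.02422)(4.82×10^10) = 0.01033 A.
With r > R the enclosed displacement current is the full I_d; B = μ₀ I_d / (2πr) = 1.32×10^-8 T.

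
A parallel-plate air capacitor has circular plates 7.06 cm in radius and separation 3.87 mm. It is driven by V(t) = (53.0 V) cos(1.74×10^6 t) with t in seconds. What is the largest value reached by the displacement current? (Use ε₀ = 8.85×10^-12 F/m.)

3.30×10^-3 A

(dE/dt)_max = V₀ω/d = 2.383×10^10 V/(m·s); ω = 1.74×10^6 rad/s.
I_d,max = ε₀ A (dE/dt)_max = (8.85×10^-12)(0.01566)(2.383×10^10) = 3.30×10^-3 A.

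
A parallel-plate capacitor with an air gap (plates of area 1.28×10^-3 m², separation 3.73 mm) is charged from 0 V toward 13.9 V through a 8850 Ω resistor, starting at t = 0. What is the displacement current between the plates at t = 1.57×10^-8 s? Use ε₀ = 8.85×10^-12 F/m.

C = ε₀A/d = (8.85×10^-12)(1.28×10^-3)/(3.73×10^-3) = 3.037×10^-12 F and τ = RC = 2.688×10^-8 s. I_d in the gap equals the RC charging current.
I_d(t) = (V₀/R) e^(−t/τ) = 1.571×10^-3 · e^(−0.5841) = 8.76×10^-4 A.

8.76×10^-4 A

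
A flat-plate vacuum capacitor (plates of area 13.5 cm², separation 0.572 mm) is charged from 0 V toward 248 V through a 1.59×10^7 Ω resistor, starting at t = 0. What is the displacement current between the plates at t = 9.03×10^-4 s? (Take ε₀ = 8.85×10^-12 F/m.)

C = ε₀A/d = (8.85×10^-12)(1.35×10^-3)/(5.72×10^-4) = 2.089×10^-11 F, so τ = RC = 3.322×10^-4 s.
The conduction current is I(t) = (V₀/R) e^(−t/τ), and the displacement current between the plates equals it.
t/τ = 2.718; I_d = (248/1.59×10^7) · e^(−2.718) = (1.560×10^-5)(0.06601) = 1.03×10^-6 A.

1.03×10^-6 A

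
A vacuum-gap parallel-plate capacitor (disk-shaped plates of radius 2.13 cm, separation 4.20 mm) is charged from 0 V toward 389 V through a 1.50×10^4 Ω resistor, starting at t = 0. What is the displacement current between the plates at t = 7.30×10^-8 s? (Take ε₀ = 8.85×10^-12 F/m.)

C = ε₀A/d = (8.85×10^-12)(1.425×10^-3)/(4.20×10^-3) = 3.003×10^-12 F, so τ = RC = 4.504×10^-8 s.
The conduction current is I(t) = (V₀/R) e^(−t/τ), and the displacement current between the plates equals it.
t/τ = 1.621; I_d = (389/1.50×10^4) · e^(−1.621) = (0.02593)(0.1977) = 5.13×10^-3 A.

5.13×10^-3 A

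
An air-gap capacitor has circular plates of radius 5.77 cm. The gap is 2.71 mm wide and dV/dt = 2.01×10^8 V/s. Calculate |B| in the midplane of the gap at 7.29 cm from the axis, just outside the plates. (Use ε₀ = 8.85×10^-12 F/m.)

I_d = C dV/dt with C = ε₀πR²/d = 3.416×10^-11 F, so I_d = (3.416×10^-11)(2.01×10^8) = 6.866×10^-3 A.
With r > R the enclosed displacement current is the full I_d; B = μ₀ I_d / (2πr) = 1.88×10^-8 T.

1.88×10^-8 T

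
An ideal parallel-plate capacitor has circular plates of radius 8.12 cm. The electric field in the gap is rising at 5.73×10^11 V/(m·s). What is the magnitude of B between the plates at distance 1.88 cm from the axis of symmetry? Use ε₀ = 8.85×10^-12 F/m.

Through the whole plate area (πR² = 0.02071 m²), I_d = ε₀ πR² dE/dt = 0.1050 A.
∮B·dl = μ₀ I_d,enc with I_d,enc = I_d r²/R² = 5.629×10^-3 A; so B = μ₀ I_d,enc/(2πr) = 5.99×10^-8 T.

5.99×10^-8 T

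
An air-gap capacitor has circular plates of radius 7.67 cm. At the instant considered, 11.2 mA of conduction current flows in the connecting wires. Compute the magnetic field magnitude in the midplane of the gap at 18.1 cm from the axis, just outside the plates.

Between the plates the displacement current equals the wire current: I_d = 11.2 mA = 0.0112 A.
With r > R the enclosed displacement current is the full I_d; B = μ₀ I_d / (2πr) = 1.24×10^-8 T.

1.24×10^-8 T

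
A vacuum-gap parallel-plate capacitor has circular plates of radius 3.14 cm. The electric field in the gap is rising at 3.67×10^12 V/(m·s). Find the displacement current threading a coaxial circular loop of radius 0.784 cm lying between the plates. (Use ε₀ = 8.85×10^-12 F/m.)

6.27×10^-3 A

Through the whole plate area (πR² = 3.097×10^-3 m²), I_d = ε₀ πR² dE/dt = 0.1006 A.
Through an area πr² the displacement current is I_d·(πr²/πR²) = I_d (r/R)² = 6.27×10^-3 A.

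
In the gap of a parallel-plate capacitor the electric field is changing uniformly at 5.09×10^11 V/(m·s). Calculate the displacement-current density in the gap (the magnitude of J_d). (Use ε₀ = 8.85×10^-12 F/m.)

4.50 A/m²

J_d = ε₀ ∂E/∂t, so J_d = 4.50 A/m².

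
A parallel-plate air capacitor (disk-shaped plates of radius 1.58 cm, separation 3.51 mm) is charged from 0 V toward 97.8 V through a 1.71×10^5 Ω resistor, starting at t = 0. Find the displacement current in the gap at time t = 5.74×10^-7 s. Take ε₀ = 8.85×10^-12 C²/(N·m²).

C = ε₀A/d = (8.85×10^-12)(7.843×10^-4)/(3.51×10^-3) = 1.978×10^-12 F and τ = RC = 3.382×10^-7 s. I_d in the gap equals the RC charging current.
I_d(t) = (V₀/R) e^(−t/τ) = 5.719×10^-4 · e^(−1.697) = 1.05×10^-4 A.

1.05×10^-4 A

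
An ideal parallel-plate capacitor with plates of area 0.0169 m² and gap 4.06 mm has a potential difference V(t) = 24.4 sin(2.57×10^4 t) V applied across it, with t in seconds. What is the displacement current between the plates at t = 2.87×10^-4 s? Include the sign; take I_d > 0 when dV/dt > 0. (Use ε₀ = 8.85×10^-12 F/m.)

dE/dt = (V₀ω/d)·cos(ωt) with ωt = 7.3759 rad: (24.4)(2.57×10^4)(0.4601)/(4.06×10^-3) = 7.106×10^7 V/(m·s).
I_d = ε₀ A dE/dt = (8.85×10^-12)(0.0169)(7.106×10^7) = 1.06×10^-5 A.

1.06×10^-5 A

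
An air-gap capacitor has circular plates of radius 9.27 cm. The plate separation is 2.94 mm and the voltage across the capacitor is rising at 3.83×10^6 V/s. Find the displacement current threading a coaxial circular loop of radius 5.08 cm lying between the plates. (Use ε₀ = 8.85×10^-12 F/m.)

9.35×10^-5 A

I_d = C dV/dt with C = ε₀πR²/d = 8.128×10^-11 F, so I_d = (8.128×10^-11)(3.83×10^6) = 3.113×10^-4 A.
Through an area πr² the displacement current is I_d·(πr²/πR²) = I_d (r/R)² = 9.35×10^-5 A.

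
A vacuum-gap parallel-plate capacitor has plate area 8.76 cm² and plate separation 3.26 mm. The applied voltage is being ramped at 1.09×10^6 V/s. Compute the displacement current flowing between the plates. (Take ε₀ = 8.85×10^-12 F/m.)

2.59×10^-6 A

E = V/d so dE/dt = (dV/dt)/d = 3.344×10^8 V/(m·s), and I_d = ε₀ A dE/dt = (8.85×10^-12)(8.76×10^-4)(3.344×10^8) = 2.59×10^-6 A.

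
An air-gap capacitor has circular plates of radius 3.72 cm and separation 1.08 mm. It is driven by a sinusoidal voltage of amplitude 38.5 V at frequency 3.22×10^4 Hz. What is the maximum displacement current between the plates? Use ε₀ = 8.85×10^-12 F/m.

2.77×10^-4 A

The displacement current equals the conduction current C dV/dt, which peaks at C V₀ ω.
With C = ε₀A/d = (8.85×10^-12)(4.347×10^-3)/(1.08×10^-3) = 3.562×10^-11 F and ω = 2πf = 2.023×10^5 rad/s, I_d,max = (3.562×10^-11)(38.5)(2.023×10^5) = 2.77×10^-4 A.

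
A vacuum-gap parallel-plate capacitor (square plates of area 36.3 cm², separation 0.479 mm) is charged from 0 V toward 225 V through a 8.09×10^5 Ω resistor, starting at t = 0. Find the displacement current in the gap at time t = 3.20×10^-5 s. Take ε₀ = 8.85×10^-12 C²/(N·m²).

1.54×10^-4 A

C = ε₀A/d = (8.85×10^-12)(3.63×10^-3)/(4.79×10^-4) = 6.707×10^-11 F and τ = RC = 5.426×10^-5 s. I_d in the gap equals the RC charging current.
I_d(t) = (V₀/R) e^(−t/τ) = 2.781×10^-4 · e^(−0.5898) = 1.54×10^-4 A.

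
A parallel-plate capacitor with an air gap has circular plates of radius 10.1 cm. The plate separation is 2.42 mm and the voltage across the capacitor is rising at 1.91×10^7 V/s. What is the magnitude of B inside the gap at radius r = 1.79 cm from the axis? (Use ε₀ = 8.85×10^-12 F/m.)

I_d = C dV/dt with C = ε₀πR²/d = 1.172×10^-10 F, so I_d = (1.172×10^-10)(1.91×10^7) = 2.239×10^-3 A.
For r < R the Ampère–Maxwell law gives B(2πr) = μ₀ I_d (r²/R²), so B = μ₀ I_d r/(2πR²) = (4π×10^-7)(2.239×10^-3)(0.0179)/(2π·0.101²) = 7.86×10^-10 T.

7.86×10^-10 T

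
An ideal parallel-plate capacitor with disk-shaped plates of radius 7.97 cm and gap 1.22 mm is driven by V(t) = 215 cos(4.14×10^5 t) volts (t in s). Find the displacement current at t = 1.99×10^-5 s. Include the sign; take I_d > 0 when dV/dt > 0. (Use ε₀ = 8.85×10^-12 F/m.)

-0.0119 A

dV/dt = (215)(4.14×10^5)·−sin(8.2386) = -8.251×10^7 V/s.
I_d = C dV/dt with C = ε₀A/d = (8.85×10^-12)(0.01996)/(1.22×10^-3) = 1.448×10^-10 F, so I_d = (1.448×10^-10)(-8.251×10^7) = -0.0119 A.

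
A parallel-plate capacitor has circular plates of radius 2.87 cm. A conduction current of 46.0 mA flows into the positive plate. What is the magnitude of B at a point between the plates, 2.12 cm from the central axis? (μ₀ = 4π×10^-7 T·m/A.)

2.37×10^-7 T

Between the plates the displacement current equals the wire current: I_d = 46.0 mA = 0.0460 A.
∮B·dl = μ₀ I_d,enc with I_d,enc = I_d r²/R² = 0.02510 A; so B = μ₀ I_d,enc/(2πr) = 2.37×10^-7 T.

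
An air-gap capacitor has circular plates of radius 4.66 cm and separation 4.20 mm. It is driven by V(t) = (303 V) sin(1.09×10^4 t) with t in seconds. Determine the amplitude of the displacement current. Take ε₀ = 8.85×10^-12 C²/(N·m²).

4.75×10^-5 A

(dE/dt)_max = V₀ω/d = 7.864×10^8 V/(m·s); ω = 1.09×10^4 rad/s.
I_d,max = ε₀ A (dE/dt)_max = (8.85×10^-12)(6.822×10^-3)(7.864×10^8) = 4.75×10^-5 A.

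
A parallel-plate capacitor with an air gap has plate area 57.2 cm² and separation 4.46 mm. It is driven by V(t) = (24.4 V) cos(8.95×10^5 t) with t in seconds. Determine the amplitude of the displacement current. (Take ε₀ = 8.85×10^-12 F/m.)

2.48×10^-4 A

(dE/dt)_max = V₀ω/d = 4.896×10^9 V/(m·s); ω = 8.95×10^5 rad/s.
I_d,max = ε₀ A (dE/dt)_max = (8.85×10^-12)(5.72×10^-3)(4.896×10^9) = 2.48×10^-4 A.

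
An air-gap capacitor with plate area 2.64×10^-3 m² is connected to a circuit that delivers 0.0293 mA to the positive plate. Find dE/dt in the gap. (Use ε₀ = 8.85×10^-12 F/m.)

1.25×10^9 V/(m·s)

Charge continuity gives I_d = I = 2.93×10^-5 A between the plates.
Since I_d = ε₀ A dE/dt, dE/dt = I_d/(ε₀A) = (2.93×10^-5)/((8.85×10^-12)(2.64×10^-3)) = 1.25×10^9 V/(m·s).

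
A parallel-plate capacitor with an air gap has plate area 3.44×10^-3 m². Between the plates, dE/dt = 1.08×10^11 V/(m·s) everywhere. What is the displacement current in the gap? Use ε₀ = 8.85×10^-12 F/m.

The displacement current is ε₀ times dΦ_E/dt = ε₀ A dE/dt = (8.85×10^-12)(3.44×10^-3)(1.08×10^11) = 3.29×10^-3 A.

3.29×10^-3 A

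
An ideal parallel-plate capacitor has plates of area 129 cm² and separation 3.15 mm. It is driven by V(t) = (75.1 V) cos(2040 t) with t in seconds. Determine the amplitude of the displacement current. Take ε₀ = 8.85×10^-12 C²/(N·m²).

5.55×10^-6 A

C = ε₀A/d = (8.85×10^-12)(0.0129)/(3.15×10^-3) = 3.624×10^-11 F; ω = 2040 rad/s.
I_d = C dV/dt, so |I_d|_max = C V₀ ω = (3.624×10^-11)(75.1)(2040) = 5.55×10^-6 A.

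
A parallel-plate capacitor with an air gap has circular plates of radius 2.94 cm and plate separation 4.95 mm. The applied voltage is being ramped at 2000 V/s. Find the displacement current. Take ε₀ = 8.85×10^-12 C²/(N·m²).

C = ε₀A/d = (8.85×10^-12)(2.715×10^-3)/(4.95×10^-3) = 4.854×10^-12 F.
I_d = C dV/dt = (4.854×10^-12)(2000) = 9.71×10^-9 A.

9.71×10^-9 A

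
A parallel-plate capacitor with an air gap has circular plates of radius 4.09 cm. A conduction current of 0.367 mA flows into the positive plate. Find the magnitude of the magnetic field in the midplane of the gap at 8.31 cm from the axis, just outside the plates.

8.83×10^-10 T

By continuity the displacement current in the gap matches the conduction current: I_d = 3.67×10^-4 A.
With r > R the enclosed displacement current is the full I_d; B = μ₀ I_d / (2πr) = 8.83×10^-10 T.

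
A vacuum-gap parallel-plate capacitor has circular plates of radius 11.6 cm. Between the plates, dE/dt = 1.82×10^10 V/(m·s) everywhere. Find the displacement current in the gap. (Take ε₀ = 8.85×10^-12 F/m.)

6.81×10^-3 A

With a uniform field, Φ_E = EA, so I_d = ε₀ A dE/dt = 6.81×10^-3 A.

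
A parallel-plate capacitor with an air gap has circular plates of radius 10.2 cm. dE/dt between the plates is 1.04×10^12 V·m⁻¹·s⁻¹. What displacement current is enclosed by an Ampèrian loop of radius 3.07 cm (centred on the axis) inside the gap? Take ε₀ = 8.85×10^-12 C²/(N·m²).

I_d = ε₀ dΦ_E/dt = ε₀ πR² (dE/dt) = (8.85×10^-12)(0.03269)(1.04×10^12) = 0.3009 A through the full plate area.
Since J_d is uniform, the enclosed fraction is (r/R)² = 0.09059, giving I_d,enc = 0.0273 A.

0.0273 A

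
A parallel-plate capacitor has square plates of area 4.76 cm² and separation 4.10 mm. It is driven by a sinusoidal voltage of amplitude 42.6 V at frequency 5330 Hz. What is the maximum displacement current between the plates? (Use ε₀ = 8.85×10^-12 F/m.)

C = ε₀A/d = (8.85×10^-12)(4.76×10^-4)/(4.10×10^-3) = 1.027×10^-12 F; ω = 2πf = 3.349×10^4 rad/s.
I_d = C dV/dt, so |I_d|_max = C V₀ ω = (1.027×10^-12)(42.6)(3.349×10^4) = 1.47×10^-6 A.

1.47×10^-6 A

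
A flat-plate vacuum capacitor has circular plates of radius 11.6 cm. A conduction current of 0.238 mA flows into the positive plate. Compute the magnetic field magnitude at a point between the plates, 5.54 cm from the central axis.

1.96×10^-10 T

No conduction current crosses the gap, so I_d there equals the 2.38×10^-4 A in the leads.
∮B·dl = μ₀ I_d,enc with I_d,enc = I_d r²/R² = 5.429×10^-5 A; so B = μ₀ I_d,enc/(2πr) = 1.96×10^-10 T.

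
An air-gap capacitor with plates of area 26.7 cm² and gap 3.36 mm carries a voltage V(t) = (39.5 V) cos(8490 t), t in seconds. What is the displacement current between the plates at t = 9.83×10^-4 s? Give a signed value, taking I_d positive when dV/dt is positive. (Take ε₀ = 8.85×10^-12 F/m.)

-2.08×10^-6 A

C = ε₀A/d = (8.85×10^-12)(2.67×10^-3)/(3.36×10^-3) = 7.033×10^-12 F. dV/dt = V₀ω·−sin(ωt); at ωt = 8.34567 rad this factor is -0.8815.
I_d = C dV/dt = (7.033×10^-12)(39.5)(8490)(-0.8815) = -2.08×10^-6 A.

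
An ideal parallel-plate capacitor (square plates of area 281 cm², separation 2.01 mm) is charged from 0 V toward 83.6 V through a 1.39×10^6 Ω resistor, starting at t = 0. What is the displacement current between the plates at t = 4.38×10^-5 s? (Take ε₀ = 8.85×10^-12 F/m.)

4.66×10^-5 A

C = ε₀A/d = (8.85×10^-12)(0.0281)/(2.01×10^-3) = 1.237×10^-10 F, so τ = RC = 1.719×10^-4 s.
The conduction current is I(t) = (V₀/R) e^(−t/τ), and the displacement current between the plates equals it.
t/τ = 0.2548; I_d = (83.6/1.39×10^6) · e^(−0.2548) = (6.014×10^-5)(0.7751) = 4.66×10^-5 A.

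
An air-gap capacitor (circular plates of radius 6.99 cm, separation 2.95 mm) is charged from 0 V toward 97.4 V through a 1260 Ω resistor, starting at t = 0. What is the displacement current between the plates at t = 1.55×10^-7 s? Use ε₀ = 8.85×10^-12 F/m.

5.35×10^-3 A

C = ε₀A/d = (8.85×10^-12)(0.01535)/(2.95×10^-3) = 4.605×10^-11 F and τ = RC = 5.802×10^-8 s. I_d in the gap equals the RC charging current.
I_d(t) = (V₀/R) e^(−t/τ) = 0.07730 · e^(−2.671) = 5.35×10^-3 A.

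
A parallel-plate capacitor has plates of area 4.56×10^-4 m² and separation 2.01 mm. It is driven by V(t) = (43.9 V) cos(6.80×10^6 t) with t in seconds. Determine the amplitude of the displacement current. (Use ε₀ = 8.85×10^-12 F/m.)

5.99×10^-4 A

C = ε₀A/d = (8.85×10^-12)(4.56×10^-4)/(2.01×10^-3) = 2.008×10^-12 F; ω = 6.80×10^6 rad/s.
I_d = C dV/dt, so |I_d|_max = C V₀ ω = (2.008×10^-12)(43.9)(6.80×10^6) = 5.99×10^-4 A.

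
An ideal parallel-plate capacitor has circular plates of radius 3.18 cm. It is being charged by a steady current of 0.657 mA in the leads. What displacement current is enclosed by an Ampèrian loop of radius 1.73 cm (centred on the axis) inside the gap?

1.94×10^-4 A

No conduction current crosses the gap, so I_d there equals the 6.57×10^-4 A in the leads.
Through an area πr² the displacement current is I_d·(πr²/πR²) = I_d (r/R)² = 1.94×10^-4 A.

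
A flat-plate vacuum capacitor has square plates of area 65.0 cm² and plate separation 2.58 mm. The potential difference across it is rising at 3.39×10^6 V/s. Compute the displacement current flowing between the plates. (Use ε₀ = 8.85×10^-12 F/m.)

E = V/d so dE/dt = (dV/dt)/d = 1.314×10^9 V/(m·s), and I_d = ε₀ A dE/dt = (8.85×10^-12)(6.50×10^-3)(1.314×10^9) = 7.56×10^-5 A.

7.56×10^-5 A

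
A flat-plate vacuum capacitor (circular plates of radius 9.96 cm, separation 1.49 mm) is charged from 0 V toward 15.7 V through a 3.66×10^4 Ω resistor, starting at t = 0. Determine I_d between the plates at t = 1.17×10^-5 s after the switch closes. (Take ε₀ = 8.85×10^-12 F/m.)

C = ε₀A/d = (8.85×10^-12)(0.03117)/(1.49×10^-3) = 1.851×10^-10 F and τ = RC = 6.775×10^-6 s. I_d in the gap equals the RC charging current.
I_d(t) = (V₀/R) e^(−t/τ) = 4.290×10^-4 · e^(−1.727) = 7.63×10^-5 A.

7.63×10^-5 A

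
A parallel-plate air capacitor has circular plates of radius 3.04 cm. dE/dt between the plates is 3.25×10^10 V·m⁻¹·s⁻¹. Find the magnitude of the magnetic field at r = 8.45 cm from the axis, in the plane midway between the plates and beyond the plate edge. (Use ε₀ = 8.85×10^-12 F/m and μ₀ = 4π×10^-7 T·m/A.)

1.98×10^-9 T

Total displacement current: I_d = ε₀(πR²)(dE/dt) = (8.85×10^-12)(2.903×10^-3)(3.25×10^10) = 8.350×10^-4 A.
With r > R the enclosed displacement current is the full I_d; B = μ₀ I_d / (2πr) = 1.98×10^-9 T.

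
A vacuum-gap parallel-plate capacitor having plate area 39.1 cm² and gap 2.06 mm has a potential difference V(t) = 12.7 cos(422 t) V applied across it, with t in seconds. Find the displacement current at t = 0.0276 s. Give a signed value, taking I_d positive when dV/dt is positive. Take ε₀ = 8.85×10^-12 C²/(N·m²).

7.16×10^-8 A

dE/dt = (V₀ω/d)·−sin(ωt) with ωt = 11.6472 rad: (12.7)(422)(0.7951)/(2.06×10^-3) = 2.069×10^6 V/(m·s).
I_d = ε₀ A dE/dt = (8.85×10^-12)(3.91×10^-3)(2.069×10^6) = 7.16×10^-8 A.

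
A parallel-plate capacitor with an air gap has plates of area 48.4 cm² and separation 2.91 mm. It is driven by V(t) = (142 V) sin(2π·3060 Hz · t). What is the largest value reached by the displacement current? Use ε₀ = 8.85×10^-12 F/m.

4.02×10^-5 A

(dE/dt)_max = V₀ω/d = 9.384×10^8 V/(m·s); ω = 2πf = 1.923×10^4 rad/s.
I_d,max = ε₀ A (dE/dt)_max = (8.85×10^-12)(4.84×10^-3)(9.384×10^8) = 4.02×10^-5 A.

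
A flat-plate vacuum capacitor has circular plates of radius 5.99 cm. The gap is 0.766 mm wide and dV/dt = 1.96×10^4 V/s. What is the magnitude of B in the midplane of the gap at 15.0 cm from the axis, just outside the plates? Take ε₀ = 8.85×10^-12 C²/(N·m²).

3.40×10^-12 T

With E = V/d, dE/dt = 2.559×10^7 V/(m·s) and πR² = 0.01127 m², giving I_d = ε₀ πR² dE/dt = 2.552×10^-6 A.
Outside the plates the loop encloses all of I_d, so B·2πr = μ₀ I_d and B = 3.40×10^-12 T.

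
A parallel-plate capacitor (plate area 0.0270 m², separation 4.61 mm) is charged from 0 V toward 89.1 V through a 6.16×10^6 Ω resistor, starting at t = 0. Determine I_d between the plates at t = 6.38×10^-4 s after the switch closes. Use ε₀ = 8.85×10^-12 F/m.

With C = ε₀A/d = (8.85×10^-12)(0.0270)/(4.61×10^-3) = 5.183×10^-11 F, the time constant is τ = RC = 3.193×10^-4 s, so t/τ = 1.998 and e^(−t/τ) = 0.1356.
I_d = I_cond = (V₀/R) e^(−t/τ) = (1.446×10^-5)(0.1356) = 1.96×10^-6 A.

1.96×10^-6 A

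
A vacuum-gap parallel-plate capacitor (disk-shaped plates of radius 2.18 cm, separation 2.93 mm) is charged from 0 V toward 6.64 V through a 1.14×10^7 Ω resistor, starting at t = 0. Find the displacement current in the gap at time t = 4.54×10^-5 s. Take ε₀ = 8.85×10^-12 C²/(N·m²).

C = ε₀A/d = (8.85×10^-12)(1.493×10^-3)/(2.93×10^-3) = 4.510×10^-12 F, so τ = RC = 5.141×10^-5 s.
The conduction current is I(t) = (V₀/R) e^(−t/τ), and the displacement current between the plates equals it.
t/τ = 0.8831; I_d = (6.64/1.14×10^7) · e^(−0.8831) = (5.825×10^-7)(0.4135) = 2.41×10^-7 A.

2.41×10^-7 A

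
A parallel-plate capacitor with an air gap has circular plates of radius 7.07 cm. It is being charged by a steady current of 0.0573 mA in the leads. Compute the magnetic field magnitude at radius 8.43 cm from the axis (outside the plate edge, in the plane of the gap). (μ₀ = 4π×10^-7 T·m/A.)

1.36×10^-10 T

No conduction current crosses the gap, so I_d there equals the 5.73×10^-5 A in the leads.
Outside the plates the loop encloses all of I_d, so B·2πr = μ₀ I_d and B = 1.36×10^-10 T.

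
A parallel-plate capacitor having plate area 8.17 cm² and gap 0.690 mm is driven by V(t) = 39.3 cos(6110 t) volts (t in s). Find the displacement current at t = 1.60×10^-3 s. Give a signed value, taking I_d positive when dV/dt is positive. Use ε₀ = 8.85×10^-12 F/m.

dV/dt = (39.3)(6110)·−sin(9.776) = 8.261×10^4 V/s.
I_d = C dV/dt with C = ε₀A/d = (8.85×10^-12)(8.17×10^-4)/(6.90×10^-4) = 1.048×10^-11 F, so I_d = (1.048×10^-11)(8.261×10^4) = 8.66×10^-7 A.

8.66×10^-7 A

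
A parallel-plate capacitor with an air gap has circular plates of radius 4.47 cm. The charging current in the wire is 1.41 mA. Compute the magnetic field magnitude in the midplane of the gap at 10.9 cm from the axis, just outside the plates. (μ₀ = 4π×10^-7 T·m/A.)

2.59×10^-9 T

Between the plates the displacement current equals the wire current: I_d = 1.41 mA = 1.41×10^-3 A.
Outside the plates the loop encloses all of I_d, so B·2πr = μ₀ I_d and B = 2.59×10^-9 T.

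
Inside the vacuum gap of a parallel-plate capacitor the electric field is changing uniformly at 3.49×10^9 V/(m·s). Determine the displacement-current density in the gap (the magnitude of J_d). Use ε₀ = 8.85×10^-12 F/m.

J_d = ε₀ ∂E/∂t, so J_d = 0.0309 A/m².

0.0309 A/m²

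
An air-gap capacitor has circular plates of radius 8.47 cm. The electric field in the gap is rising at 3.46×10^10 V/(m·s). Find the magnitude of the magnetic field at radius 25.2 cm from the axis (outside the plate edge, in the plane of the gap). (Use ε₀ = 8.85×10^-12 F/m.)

5.48×10^-9 T

Through the whole plate area (πR² = 0.02254 m²), I_d = ε₀ πR² dE/dt = 6.902×10^-3 A.
Outside the plates the loop encloses all of I_d, so B·2πr = μ₀ I_d and B = 5.48×10^-9 T.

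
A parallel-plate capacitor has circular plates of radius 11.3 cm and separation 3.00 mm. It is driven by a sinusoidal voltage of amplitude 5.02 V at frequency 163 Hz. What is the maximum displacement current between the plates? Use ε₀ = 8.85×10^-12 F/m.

6.08×10^-7 A

(dE/dt)_max = V₀ω/d = 1.713×10^6 V/(m·s); ω = 2πf = 1024 rad/s.
I_d,max = ε₀ A (dE/dt)_max = (8.85×10^-12)(0.04011)(1.713×10^6) = 6.08×10^-7 A.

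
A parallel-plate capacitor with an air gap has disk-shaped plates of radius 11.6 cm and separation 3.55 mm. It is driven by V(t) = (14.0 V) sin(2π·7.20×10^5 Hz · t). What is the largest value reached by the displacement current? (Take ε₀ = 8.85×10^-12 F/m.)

6.67×10^-3 A

(dE/dt)_max = V₀ω/d = 1.784×10^10 V/(m·s); ω = 2πf = 4.524×10^6 rad/s.
I_d,max = ε₀ A (dE/dt)_max = (8.85×10^-12)(0.04227)(1.784×10^10) = 6.67×10^-3 A.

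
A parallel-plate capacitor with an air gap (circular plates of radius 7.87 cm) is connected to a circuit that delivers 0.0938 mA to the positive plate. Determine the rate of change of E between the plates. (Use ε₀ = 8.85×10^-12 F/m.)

The displacement current between the plates equals the conduction current, I_d = 0.0938 mA.
Then dE/dt = I_d/(ε₀A) = 5.45×10^8 V/(m·s).

5.45×10^8 V/(m·s)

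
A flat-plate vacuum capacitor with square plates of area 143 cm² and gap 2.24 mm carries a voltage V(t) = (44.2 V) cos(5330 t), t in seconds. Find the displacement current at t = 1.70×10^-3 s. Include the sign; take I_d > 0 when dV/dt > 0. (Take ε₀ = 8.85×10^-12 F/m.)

dV/dt = (44.2)(5330)·−sin(9.061) = -8.382×10^4 V/s.
I_d = C dV/dt with C = ε₀A/d = (8.85×10^-12)(0.0143)/(2.24×10^-3) = 5.650×10^-11 F, so I_d = (5.650×10^-11)(-8.382×10^4) = -4.74×10^-6 A.

-4.74×10^-6 A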